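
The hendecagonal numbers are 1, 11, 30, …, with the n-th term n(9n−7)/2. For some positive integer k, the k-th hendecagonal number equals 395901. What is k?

Set n(9n−7)/2 = 395901, giving 9n² − 7n − 791802 = 0.
The discriminant is 49 + 72·395901 = 28504921, and √28504921 = 5339.
So n = (7 + 5339) / 18 = 5346/18 = 297.
Check: 297·(9·297 − 7)/2 = 395901. ✓

297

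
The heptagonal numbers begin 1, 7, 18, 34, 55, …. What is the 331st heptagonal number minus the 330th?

Consecutive heptagonal numbers differ by 5n − 4: here 5·331 − 4 = 1651.

1651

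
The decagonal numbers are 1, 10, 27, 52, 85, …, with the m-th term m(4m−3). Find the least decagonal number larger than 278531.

Solve n(4n−3) > 278531 for integer n.
The largest n with value ≤ 278531 is 264 (since 277992 ≤ 278531 < 280105), so the first above is n = 265, value 280105.

280105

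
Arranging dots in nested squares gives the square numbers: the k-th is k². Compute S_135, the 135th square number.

The 135th square number is n² with n = 135.
135² = 18225.

18225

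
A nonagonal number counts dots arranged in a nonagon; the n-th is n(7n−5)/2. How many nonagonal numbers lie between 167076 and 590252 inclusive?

193

The n-th nonagonal number is n(7n−5)/2.
Smallest index with value ≥ 167076: n = 219 (giving 167316).
Largest index with value ≤ 590252: n = 411 (giving 590196).
Indices 219 through 411: 193 terms.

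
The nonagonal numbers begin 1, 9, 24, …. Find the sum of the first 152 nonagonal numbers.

Σ i(7i−5)/2 = (7Σi² − 5Σi) / 2 over i = 1..152.
Σi = 11628 and Σi² = 1182180.
(7·1182180 − 5·11628) / 2 = 8217120/2 = 4108560.

4108560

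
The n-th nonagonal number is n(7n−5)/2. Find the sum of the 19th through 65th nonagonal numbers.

Σ i(7i−5)/2 = (7Σi² − 5Σi) / 2 over i = 19..65.
Σi = 2145 − 171 = 1974 and Σi² = 93665 − 2109 = 91556.
(7·91556 − 5·1974) / 2 = 631022/2 = 315511.

315511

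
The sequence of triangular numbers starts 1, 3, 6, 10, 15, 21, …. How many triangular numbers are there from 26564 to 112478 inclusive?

244

The n-th triangular number is n(n+1)/2.
Smallest index with value ≥ 26564: n = 230 (giving 26565).
Largest index with value ≤ 112478: n = 473 (giving 112101).
Indices 230 through 473: 244 terms.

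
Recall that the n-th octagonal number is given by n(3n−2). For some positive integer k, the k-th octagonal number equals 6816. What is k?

Set n(3n−2) = 6816, giving 3n² − 2n − 6816 = 0.
The discriminant is 4 + 12·6816 = 81796, and √81796 = 286.
So n = (2 + 286) / 6 = 288/6 = 48.

48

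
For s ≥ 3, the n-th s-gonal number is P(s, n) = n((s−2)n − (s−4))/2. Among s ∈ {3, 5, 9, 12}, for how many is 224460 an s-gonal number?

1

s = 3: P(3, 669) = 224115 and P(3, 670) = 224785; 224460 is not s-gonal.
s = 5: P(5, 387) = 224460. ✓
s = 9: P(9, 253) = 223399 and P(9, 254) = 225171; 224460 is not s-gonal.
s = 12: P(12, 212) = 223872 and P(12, 213) = 225993; 224460 is not s-gonal.
Hits: s ∈ {5} → 1.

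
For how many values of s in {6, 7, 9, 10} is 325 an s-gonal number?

s = 6: P(6, 13) = 325. ✓
s = 7: P(7, 11) = 286 and P(7, 12) = 342; 325 is not s-gonal.
s = 9: P(9, 10) = 325. ✓
s = 10: P(10, 9) = 297 and P(10, 10) = 370; 325 is not s-gonal.
Hits: s ∈ {6, 9} → 2.

2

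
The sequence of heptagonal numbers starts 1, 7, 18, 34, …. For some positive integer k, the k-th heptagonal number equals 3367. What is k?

37

Set n(5n−3)/2 = 3367, giving 5n² − 3n − 6734 = 0.
So n = (3 + 367) / 10 = 370/10 = 37.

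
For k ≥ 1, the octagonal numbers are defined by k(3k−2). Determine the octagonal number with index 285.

243105

The 285th octagonal number is n(3n−2) with n = 285.
285·(3·285 − 2) = 285·853 = 243105.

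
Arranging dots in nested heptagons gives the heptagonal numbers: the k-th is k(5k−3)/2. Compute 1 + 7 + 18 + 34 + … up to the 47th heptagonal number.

87608

Σ i(5i−3)/2 = (5Σi² − 3Σi) / 2 over i = 1..47.
Σi = 1128 and Σi² = 35720.
(5·35720 − 3·1128) / 2 = 175216/2 = 87608.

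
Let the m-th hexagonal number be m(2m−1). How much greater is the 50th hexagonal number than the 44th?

50·(2·50 − 1) = 4950 and 44·(2·44 − 1) = 3828.
Difference: 4950 − 3828 = 1122.

1122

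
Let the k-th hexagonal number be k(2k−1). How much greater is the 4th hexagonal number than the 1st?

4·(2·4 − 1) = 28 and 1·(2·1 − 1) = 1.
Difference: 28 − 1 = 27.

27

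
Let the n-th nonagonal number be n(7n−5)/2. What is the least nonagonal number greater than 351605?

Solve n(7n−5)/2 > 351605 for integer n.
The largest n with value ≤ 351605 is 317 (since 350919 ≤ 351605 < 353139), so the first above is n = 318, value 353139.

353139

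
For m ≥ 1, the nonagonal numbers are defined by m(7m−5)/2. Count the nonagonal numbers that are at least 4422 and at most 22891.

46

The n-th nonagonal number is n(7n−5)/2.
Smallest index with value ≥ 4422: n = 36 (giving 4446).
Largest index with value ≤ 22891: n = 81 (giving 22761).
Indices 36 through 81: 46 terms.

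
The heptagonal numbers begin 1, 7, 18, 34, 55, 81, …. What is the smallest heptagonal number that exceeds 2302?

Solve n(5n−3)/2 > 2302 for integer n.
The largest n with value ≤ 2302 is 30 (since 2205 ≤ 2302 < 2356), so the first above is n = 31, value 2356.

2356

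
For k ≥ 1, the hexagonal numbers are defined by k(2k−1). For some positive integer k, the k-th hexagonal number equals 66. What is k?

Set n(2n−1) = 66, giving 2n² − n − 66 = 0.
So n = (1 + 23) / 4 = 24/4 = 6.

6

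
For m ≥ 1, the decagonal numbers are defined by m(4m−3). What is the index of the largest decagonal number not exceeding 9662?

Solve n(4n−3) ≤ 9662 for integer n.
n = 49 gives 9457 ≤ 9662, while n = 50 gives 9850 > 9662; so the answer is index 49.

49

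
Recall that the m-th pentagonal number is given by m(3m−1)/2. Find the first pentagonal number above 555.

590

Solve n(3n−1)/2 > 555 for integer n.
The largest n with value ≤ 555 is 19 (since 532 ≤ 555 < 590), so the first above is n = 20, value 590.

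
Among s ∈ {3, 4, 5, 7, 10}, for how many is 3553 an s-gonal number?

1

s = 3: P(3, 83) = 3486 and P(3, 84) = 3570; 3553 is not s-gonal.
s = 4: P(4, 59) = 3481 and P(4, 60) = 3600; 3553 is not s-gonal.
s = 5: P(5, 48) = 3432 and P(5, 49) = 3577; 3553 is not s-gonal.
s = 7: P(7, 38) = 3553. ✓
s = 10: P(10, 30) = 3510 and P(10, 31) = 3751; 3553 is not s-gonal.
Hits: s ∈ {7} → 1.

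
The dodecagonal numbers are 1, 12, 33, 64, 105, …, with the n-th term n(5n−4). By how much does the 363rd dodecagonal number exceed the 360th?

10833

363·(5·363 − 4) = 657393 and 360·(5·360 − 4) = 646560.
Difference: 657393 − 646560 = 10833.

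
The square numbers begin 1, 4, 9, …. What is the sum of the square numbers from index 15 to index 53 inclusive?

Σ_{i=15}^{53} i² = 51039 − 1015 = 50024.

50024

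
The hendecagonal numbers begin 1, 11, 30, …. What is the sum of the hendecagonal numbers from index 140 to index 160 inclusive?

Σ i(9i−7)/2 = (9Σi² − 7Σi) / 2 over i = 140..160.
Σi = 12880 − 9730 = 3150 and Σi² = 1378160 − 904890 = 473270.
(9·473270 − 7·3150) / 2 = 4237380/2 = 2118690.

2118690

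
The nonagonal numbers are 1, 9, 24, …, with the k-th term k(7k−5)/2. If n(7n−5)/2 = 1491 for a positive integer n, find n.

Set n(7n−5)/2 = 1491, giving 7n² − 5n − 2982 = 0.
The discriminant is 25 + 56·1491 = 83521, and √83521 = 289.
So n = (5 + 289) / 14 = 294/14 = 21.
Check: 21·(7·21 − 5)/2 = 1491. ✓

21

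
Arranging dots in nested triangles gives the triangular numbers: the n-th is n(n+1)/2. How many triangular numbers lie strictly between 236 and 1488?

33

The n-th triangular number is n(n+1)/2.
Smallest index with value > 236: n = 22 (giving 253).
Largest index with value < 1488: n = 54 (giving 1485).
Indices 22 through 54: 33 terms.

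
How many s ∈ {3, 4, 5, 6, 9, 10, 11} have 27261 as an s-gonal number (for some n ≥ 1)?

s = 3: P(3, 233) = 27261. ✓
s = 4: P(4, 165) = 27225 and P(4, 166) = 27556; 27261 is not s-gonal.
s = 5: P(5, 134) = 26867 and P(5, 135) = 27270; 27261 is not s-gonal.
s = 6: P(6, 117) = 27261. ✓
s = 9: P(9, 88) = 26884 and P(9, 89) = 27501; 27261 is not s-gonal.
s = 10: P(10, 82) = 26650 and P(10, 83) = 27307; 27261 is not s-gonal.
s = 11: P(11, 78) = 27105 and P(11, 79) = 27808; 27261 is not s-gonal.
Hits: s ∈ {3, 6} → 2.

2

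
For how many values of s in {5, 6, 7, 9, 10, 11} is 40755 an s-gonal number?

s = 5: P(5, 165) = 40755. ✓
s = 6: P(6, 143) = 40755. ✓
s = 7: P(7, 127) = 40132 and P(7, 128) = 40768; 40755 is not s-gonal.
s = 9: P(9, 108) = 40554 and P(9, 109) = 41311; 40755 is not s-gonal.
s = 10: P(10, 101) = 40501 and P(10, 102) = 41310; 40755 is not s-gonal.
s = 11: P(11, 95) = 40280 and P(11, 96) = 41136; 40755 is not s-gonal.
Hits: s ∈ {5, 6} → 2.

2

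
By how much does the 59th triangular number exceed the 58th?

Consecutive triangular numbers differ by n: T_{59} − T_{58} = 59.

59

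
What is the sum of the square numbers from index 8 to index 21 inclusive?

Σ_{i=8}^{21} i² = 3311 − 140 = 3171.

3171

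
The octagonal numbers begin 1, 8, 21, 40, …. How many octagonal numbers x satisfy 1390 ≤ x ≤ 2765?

The n-th octagonal number is n(3n−2).
Smallest index with value ≥ 1390: n = 22 (giving 1408).
Largest index with value ≤ 2765: n = 30 (giving 2640).
Indices 22 through 30: 9 terms.

9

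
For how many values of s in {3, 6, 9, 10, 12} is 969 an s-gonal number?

s = 3: P(3, 43) = 946 and P(3, 44) = 990; 969 is not s-gonal.
s = 6: P(6, 22) = 946 and P(6, 23) = 1035; 969 is not s-gonal.
s = 9: P(9, 17) = 969. ✓
s = 10: P(10, 15) = 855 and P(10, 16) = 976; 969 is not s-gonal.
s = 12: P(12, 14) = 924 and P(12, 15) = 1065; 969 is not s-gonal.
Hits: s ∈ {9} → 1.

1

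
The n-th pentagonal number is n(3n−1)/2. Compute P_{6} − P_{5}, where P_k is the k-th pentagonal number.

Consecutive pentagonal numbers differ by 3n − 2: here 3·6 − 2 = 16.

16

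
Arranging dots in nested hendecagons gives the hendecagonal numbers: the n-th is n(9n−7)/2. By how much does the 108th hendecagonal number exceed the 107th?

964

Consecutive hendecagonal numbers differ by 9n − 8: here 9·108 − 8 = 964.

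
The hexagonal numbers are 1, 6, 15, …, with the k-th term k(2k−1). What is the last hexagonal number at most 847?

780

Solve n(2n−1) ≤ 847 for integer n.
n = 20 gives 780 ≤ 847, while n = 21 gives 861 > 847; so the answer is 780.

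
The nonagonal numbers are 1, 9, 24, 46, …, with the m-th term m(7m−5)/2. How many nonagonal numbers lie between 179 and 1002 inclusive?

The n-th nonagonal number is n(7n−5)/2.
Smallest index with value ≥ 179: n = 8 (giving 204).
Largest index with value ≤ 1002: n = 17 (giving 969).
Indices 8 through 17: 10 terms.

10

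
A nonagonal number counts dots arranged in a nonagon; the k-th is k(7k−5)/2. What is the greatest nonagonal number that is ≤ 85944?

85879

Solve n(7n−5)/2 ≤ 85944 for integer n.
n = 157 gives 85879 ≤ 85944, while n = 158 gives 86979 > 85944; so the answer is 85879.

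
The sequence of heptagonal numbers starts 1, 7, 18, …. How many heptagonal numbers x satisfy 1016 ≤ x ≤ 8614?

The n-th heptagonal number is n(5n−3)/2.
Smallest index with value ≥ 1016: n = 21 (giving 1071).
Largest index with value ≤ 8614: n = 59 (giving 8614).
Indices 21 through 59: 39 terms.

39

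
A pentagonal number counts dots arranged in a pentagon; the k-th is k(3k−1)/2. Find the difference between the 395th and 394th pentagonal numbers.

Consecutive pentagonal numbers differ by 3n − 2: here 3·395 − 2 = 1183.

1183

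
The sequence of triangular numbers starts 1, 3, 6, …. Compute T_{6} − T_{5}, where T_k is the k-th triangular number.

6

Consecutive triangular numbers differ by n: T_{6} − T_{5} = 6.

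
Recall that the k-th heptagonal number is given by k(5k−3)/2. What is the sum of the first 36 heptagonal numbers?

Σ i(5i−3)/2 = (5Σi² − 3Σi) / 2 over i = 1..36.
Σi = 666 and Σi² = 16206.
(5·16206 − 3·666) / 2 = 79032/2 = 39516.

39516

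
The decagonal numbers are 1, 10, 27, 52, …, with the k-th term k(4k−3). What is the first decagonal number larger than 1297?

Solve n(4n−3) > 1297 for integer n.
The largest n with value ≤ 1297 is 18 (since 1242 ≤ 1297 < 1387), so the first above is n = 19, value 1387.

1387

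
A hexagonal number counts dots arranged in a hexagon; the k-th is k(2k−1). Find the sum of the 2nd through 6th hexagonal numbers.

160

Σ i(2i−1) = 2Σi² − Σi over i = 2..6.
Σi = 21 − 1 = 20 and Σi² = 91 − 1 = 90.
2·90 − 1·20 = 160.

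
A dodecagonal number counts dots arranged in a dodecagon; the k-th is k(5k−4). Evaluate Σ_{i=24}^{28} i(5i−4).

Σ i(5i−4) = 5Σi² − 4Σi over i = 24..28.
Σi = 406 − 276 = 130 and Σi² = 7714 − 4324 = 3390.
5·3390 − 4·130 = 16430.

16430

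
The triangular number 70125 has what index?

374

Set n(n+1)/2 = 70125, giving n² + n − 140250 = 0.
So n = (-1 + 749) / 2 = 748/2 = 374.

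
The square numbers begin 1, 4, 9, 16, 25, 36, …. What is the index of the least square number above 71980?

269

Solve n² > 71980 for integer n.
The largest n with value ≤ 71980 is 268 (since 71824 ≤ 71980 < 72361), so the first above is n = 269, value 72361.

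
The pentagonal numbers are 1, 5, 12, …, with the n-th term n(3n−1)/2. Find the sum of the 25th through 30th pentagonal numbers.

Σ i(3i−1)/2 = (3Σi² − Σi) / 2 over i = 25..30.
Σi = 465 − 300 = 165 and Σi² = 9455 − 4900 = 4555.
(3·4555 − 1·165) / 2 = 13500/2 = 6750.

6750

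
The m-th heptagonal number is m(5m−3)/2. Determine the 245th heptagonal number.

245·(5·245 − 3)/2 = 245·1222/2 = 245·611 = 149695.

149695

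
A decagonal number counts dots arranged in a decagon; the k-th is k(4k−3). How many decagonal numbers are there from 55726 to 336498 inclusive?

The n-th decagonal number is n(4n−3).
Smallest index with value ≥ 55726: n = 119 (giving 56287).
Largest index with value ≤ 336498: n = 290 (giving 335530).
Indices 119 through 290: 172 terms.

172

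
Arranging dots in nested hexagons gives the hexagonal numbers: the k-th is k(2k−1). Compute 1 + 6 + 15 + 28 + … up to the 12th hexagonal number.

Σ i(2i−1) = 2Σi² − Σi over i = 1..12.
Σi = 78 and Σi² = 650.
2·650 − 1·78 = 1222.

1222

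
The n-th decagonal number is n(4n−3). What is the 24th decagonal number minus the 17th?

1127

24·(4·24 − 3) = 2232 and 17·(4·17 − 3) = 1105.
Difference: 2232 − 1105 = 1127.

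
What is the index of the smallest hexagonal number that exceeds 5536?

Solve n(2n−1) > 5536 for integer n.
The largest n with value ≤ 5536 is 52 (since 5356 ≤ 5536 < 5565), so the first above is n = 53, value 5565.

53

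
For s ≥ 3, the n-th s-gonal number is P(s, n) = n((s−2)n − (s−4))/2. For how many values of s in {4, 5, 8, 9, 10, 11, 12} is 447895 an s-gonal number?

1

s = 4: P(4, 669) = 447561 and P(4, 670) = 448900; 447895 is not s-gonal.
s = 5: P(5, 546) = 446901 and P(5, 547) = 448540; 447895 is not s-gonal.
s = 8: P(8, 386) = 446216 and P(8, 387) = 448533; 447895 is not s-gonal.
s = 9: P(9, 358) = 447679 and P(9, 359) = 450186; 447895 is not s-gonal.
s = 10: P(10, 335) = 447895. ✓
s = 11: P(11, 315) = 445410 and P(11, 316) = 448246; 447895 is not s-gonal.
s = 12: P(12, 299) = 445809 and P(12, 300) = 448800; 447895 is not s-gonal.
Hits: s ∈ {10} → 1.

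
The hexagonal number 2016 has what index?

Set n(2n−1) = 2016, giving 2n² − n − 2016 = 0.
The discriminant is 1 + 8·2016 = 16129, and √16129 = 127.
So n = (1 + 127) / 4 = 128/4 = 32.

32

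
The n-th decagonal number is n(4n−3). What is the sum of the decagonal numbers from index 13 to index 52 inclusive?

Σ i(4i−3) = 4Σi² − 3Σi over i = 13..52.
Σi = 1378 − 78 = 1300 and Σi² = 48230 − 650 = 47580.
4·47580 − 3·1300 = 186420.

186420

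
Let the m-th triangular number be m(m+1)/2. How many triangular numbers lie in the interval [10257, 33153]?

The n-th triangular number is n(n+1)/2.
Smallest index with value ≥ 10257: n = 143 (giving 10296).
Largest index with value ≤ 33153: n = 257 (giving 33153).
Indices 143 through 257: 115 terms.

115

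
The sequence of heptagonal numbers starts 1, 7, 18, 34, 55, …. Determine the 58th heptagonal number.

58·(5·58 − 3)/2 = 58·287/2 = 8323.

8323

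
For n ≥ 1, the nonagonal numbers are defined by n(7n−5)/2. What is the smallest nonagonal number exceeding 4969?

Solve n(7n−5)/2 > 4969 for integer n.
The largest n with value ≤ 4969 is 38 (since 4959 ≤ 4969 < 5226), so the first above is n = 39, value 5226.

5226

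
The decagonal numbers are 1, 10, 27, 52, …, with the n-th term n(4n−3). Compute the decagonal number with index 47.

The 47th decagonal number is n(4n−3) with n = 47.
47·(4·47 − 3) = 47·185 = 8695.

8695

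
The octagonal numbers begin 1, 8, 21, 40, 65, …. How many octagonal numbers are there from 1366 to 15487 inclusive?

51

The n-th octagonal number is n(3n−2).
Smallest index with value ≥ 1366: n = 22 (giving 1408).
Largest index with value ≤ 15487: n = 72 (giving 15408).
Indices 22 through 72: 51 terms.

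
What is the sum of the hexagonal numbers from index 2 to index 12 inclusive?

Σ i(2i−1) = 2Σi² − Σi over i = 2..12.
Σi = 78 − 1 = 77 and Σi² = 650 − 1 = 649.
2·649 − 1·77 = 1221.

1221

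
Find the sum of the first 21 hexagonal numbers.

Σ i(2i−1) = 2Σi² − Σi over i = 1..21.
Σi = 231 and Σi² = 3311.
2·3311 − 1·231 = 6391.

6391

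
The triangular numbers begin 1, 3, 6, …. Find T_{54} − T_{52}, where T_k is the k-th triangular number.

107

54·55/2 = 1485 and 52·53/2 = 1378.
Difference: 1485 − 1378 = 107.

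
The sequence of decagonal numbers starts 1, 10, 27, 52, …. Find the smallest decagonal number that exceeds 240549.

Solve n(4n−3) > 240549 for integer n.
The largest n with value ≤ 240549 is 245 (since 239365 ≤ 240549 < 241326), so the first above is n = 246, value 241326.

241326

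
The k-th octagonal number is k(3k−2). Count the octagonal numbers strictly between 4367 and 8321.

The n-th octagonal number is n(3n−2).
Smallest index with value > 4367: n = 39 (giving 4485).
Largest index with value < 8321: n = 52 (giving 8008).
Indices 39 through 52: 14 terms.

14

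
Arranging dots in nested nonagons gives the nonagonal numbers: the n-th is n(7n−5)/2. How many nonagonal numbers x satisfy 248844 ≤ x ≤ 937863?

252

The n-th nonagonal number is n(7n−5)/2.
Smallest index with value ≥ 248844: n = 267 (giving 248844).
Largest index with value ≤ 937863: n = 518 (giving 937839).
Indices 267 through 518: 252 terms.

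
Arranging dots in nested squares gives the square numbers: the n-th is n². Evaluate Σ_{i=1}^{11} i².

506

Σ_{i=1}^{11} i² = 11·12·23/6 = 506.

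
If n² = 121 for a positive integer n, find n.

11

We need n² = 121, so n = √121 = 11.
Check: 11² = 121. ✓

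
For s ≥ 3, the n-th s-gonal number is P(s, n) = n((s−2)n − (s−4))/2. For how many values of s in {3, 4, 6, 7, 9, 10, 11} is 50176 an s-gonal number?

s = 3: P(3, 316) = 50086 and P(3, 317) = 50403; 50176 is not s-gonal.
s = 4: P(4, 224) = 50176. ✓
s = 6: P(6, 158) = 49770 and P(6, 159) = 50403; 50176 is not s-gonal.
s = 7: P(7, 141) = 49491 and P(7, 142) = 50197; 50176 is not s-gonal.
s = 9: P(9, 120) = 50100 and P(9, 121) = 50941; 50176 is not s-gonal.
s = 10: P(10, 112) = 49840 and P(10, 113) = 50737; 50176 is not s-gonal.
s = 11: P(11, 105) = 49245 and P(11, 106) = 50191; 50176 is not s-gonal.
Hits: s ∈ {4} → 1.

1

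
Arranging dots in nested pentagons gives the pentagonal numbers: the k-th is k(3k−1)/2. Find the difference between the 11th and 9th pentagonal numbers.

59

11·(3·11 − 1)/2 = 176 and 9·(3·9 − 1)/2 = 117.
Difference: 176 − 117 = 59.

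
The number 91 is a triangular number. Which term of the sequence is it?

13

Set n(n+1)/2 = 91, giving n² + n − 182 = 0.
The discriminant is 1 + 8·91 = 729, and √729 = 27.
So n = (-1 + 27) / 2 = 26/2 = 13.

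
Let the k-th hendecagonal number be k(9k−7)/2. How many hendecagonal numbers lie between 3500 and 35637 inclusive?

The n-th hendecagonal number is n(9n−7)/2.
Smallest index with value ≥ 3500: n = 29 (giving 3683).
Largest index with value ≤ 35637: n = 89 (giving 35333).
Indices 29 through 89: 61 terms.

61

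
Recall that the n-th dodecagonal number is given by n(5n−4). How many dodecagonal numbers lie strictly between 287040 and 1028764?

213

The n-th dodecagonal number is n(5n−4).
Smallest index with value > 287040: n = 241 (giving 289441).
Largest index with value < 1028764: n = 453 (giving 1024233).
Indices 241 through 453: 213 terms.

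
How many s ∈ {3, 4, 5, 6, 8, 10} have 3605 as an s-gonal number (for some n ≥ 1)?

1

s = 3: P(3, 84) = 3570 and P(3, 85) = 3655; 3605 is not s-gonal.
s = 4: P(4, 60) = 3600 and P(4, 61) = 3721; 3605 is not s-gonal.
s = 5: P(5, 49) = 3577 and P(5, 50) = 3725; 3605 is not s-gonal.
s = 6: P(6, 42) = 3486 and P(6, 43) = 3655; 3605 is not s-gonal.
s = 8: P(8, 35) = 3605. ✓
s = 10: P(10, 30) = 3510 and P(10, 31) = 3751; 3605 is not s-gonal.
Hits: s ∈ {8} → 1.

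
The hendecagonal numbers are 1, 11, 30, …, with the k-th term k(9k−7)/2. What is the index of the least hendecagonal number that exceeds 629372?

375

Solve n(9n−7)/2 > 629372 for integer n.
The largest n with value ≤ 629372 is 374 (since 628133 ≤ 629372 < 631500), so the first above is n = 375, value 631500.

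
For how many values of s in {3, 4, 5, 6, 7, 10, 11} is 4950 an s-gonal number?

s = 3: P(3, 99) = 4950. ✓
s = 4: P(4, 70) = 4900 and P(4, 71) = 5041; 4950 is not s-gonal.
s = 5: P(5, 57) = 4845 and P(5, 58) = 5017; 4950 is not s-gonal.
s = 6: P(6, 50) = 4950. ✓
s = 7: P(7, 44) = 4774 and P(7, 45) = 4995; 4950 is not s-gonal.
s = 10: P(10, 35) = 4795 and P(10, 36) = 5076; 4950 is not s-gonal.
s = 11: P(11, 33) = 4785 and P(11, 34) = 5083; 4950 is not s-gonal.
Hits: s ∈ {3, 6} → 2.

2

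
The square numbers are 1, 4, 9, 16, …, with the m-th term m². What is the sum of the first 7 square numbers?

140

Σ_{i=1}^{7} i² = 7·8·15/6 = 140.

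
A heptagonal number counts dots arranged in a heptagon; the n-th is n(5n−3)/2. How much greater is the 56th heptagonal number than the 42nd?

56·(5·56 − 3)/2 = 7756 and 42·(5·42 − 3)/2 = 4347.
Difference: 7756 − 4347 = 3409.

3409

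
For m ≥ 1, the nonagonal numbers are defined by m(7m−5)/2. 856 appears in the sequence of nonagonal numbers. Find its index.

Set n(7n−5)/2 = 856, giving 7n² − 5n − 1712 = 0.
So n = (5 + 219) / 14 = 224/14 = 16.

16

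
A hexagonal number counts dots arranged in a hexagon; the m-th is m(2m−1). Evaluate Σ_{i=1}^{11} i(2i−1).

946

Σ i(2i−1) = 2Σi² − Σi over i = 1..11.
Σi = 66 and Σi² = 506.
2·506 − 1·66 = 946.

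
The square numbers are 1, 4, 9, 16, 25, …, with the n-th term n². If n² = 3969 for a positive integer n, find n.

We need n² = 3969, so n = √3969 = 63.
Check: 63² = 3969. ✓

63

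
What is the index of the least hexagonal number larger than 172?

10

Solve n(2n−1) > 172 for integer n.
The largest n with value ≤ 172 is 9 (since 153 ≤ 172 < 190), so the first above is n = 10, value 190.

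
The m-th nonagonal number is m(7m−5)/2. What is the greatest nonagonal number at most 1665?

1639

Solve n(7n−5)/2 ≤ 1665 for integer n.
n = 22 gives 1639 ≤ 1665, while n = 23 gives 1794 > 1665; so the answer is 1639.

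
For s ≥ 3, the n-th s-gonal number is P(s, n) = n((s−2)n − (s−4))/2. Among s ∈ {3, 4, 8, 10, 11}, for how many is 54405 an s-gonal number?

2

s = 3: P(3, 329) = 54285 and P(3, 330) = 54615; 54405 is not s-gonal.
s = 4: P(4, 233) = 54289 and P(4, 234) = 54756; 54405 is not s-gonal.
s = 8: P(8, 135) = 54405. ✓
s = 10: P(10, 117) = 54405. ✓
s = 11: P(11, 110) = 54065 and P(11, 111) = 55056; 54405 is not s-gonal.
Hits: s ∈ {8, 10} → 2.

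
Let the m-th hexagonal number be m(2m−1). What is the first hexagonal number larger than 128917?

129795

Solve n(2n−1) > 128917 for integer n.
The largest n with value ≤ 128917 is 254 (since 128778 ≤ 128917 < 129795), so the first above is n = 255, value 129795.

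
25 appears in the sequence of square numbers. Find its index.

5

We need n² = 25, so n = √25 = 5.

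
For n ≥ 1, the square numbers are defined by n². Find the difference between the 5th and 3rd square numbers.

16

5² = 25 and 3² = 9.
Difference: 25 − 9 = 16.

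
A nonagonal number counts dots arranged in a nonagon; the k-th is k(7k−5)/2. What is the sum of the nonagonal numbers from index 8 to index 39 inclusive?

Σ i(7i−5)/2 = (7Σi² − 5Σi) / 2 over i = 8..39.
Σi = 780 − 28 = 752 and Σi² = 20540 − 140 = 20400.
(7·20400 − 5·752) / 2 = 139040/2 = 69520.

69520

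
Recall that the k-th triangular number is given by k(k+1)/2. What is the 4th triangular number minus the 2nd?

4·5/2 = 10 and 2·3/2 = 3.
Difference: 10 − 3 = 7.

7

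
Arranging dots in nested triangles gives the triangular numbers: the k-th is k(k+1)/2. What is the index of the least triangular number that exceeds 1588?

Solve n(n+1)/2 > 1588 for integer n.
The largest n with value ≤ 1588 is 55 (since 1540 ≤ 1588 < 1596), so the first above is n = 56, value 1596.

56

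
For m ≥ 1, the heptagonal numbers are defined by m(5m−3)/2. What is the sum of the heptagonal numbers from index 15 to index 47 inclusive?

85228

Σ i(5i−3)/2 = (5Σi² − 3Σi) / 2 over i = 15..47.
Σi = 1128 − 105 = 1023 and Σi² = 35720 − 1015 = 34705.
(5·34705 − 3·1023) / 2 = 170456/2 = 85228.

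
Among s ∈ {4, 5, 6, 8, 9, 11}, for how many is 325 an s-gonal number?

2

s = 4: P(4, 18) = 324 and P(4, 19) = 361; 325 is not s-gonal.
s = 5: P(5, 14) = 287 and P(5, 15) = 330; 325 is not s-gonal.
s = 6: P(6, 13) = 325. ✓
s = 8: P(8, 10) = 280 and P(8, 11) = 341; 325 is not s-gonal.
s = 9: P(9, 10) = 325. ✓
s = 11: P(11, 8) = 260 and P(11, 9) = 333; 325 is not s-gonal.
Hits: s ∈ {6, 9} → 2.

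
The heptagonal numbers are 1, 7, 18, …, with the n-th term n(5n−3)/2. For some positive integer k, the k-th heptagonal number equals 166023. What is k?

258

Set n(5n−3)/2 = 166023, giving 5n² − 3n − 332046 = 0.
The discriminant is 9 + 40·166023 = 6640929, and √6640929 = 2577.
So n = (3 + 2577) / 10 = 2580/10 = 258.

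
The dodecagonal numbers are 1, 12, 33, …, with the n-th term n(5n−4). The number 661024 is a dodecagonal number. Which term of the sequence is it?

364

Set n(5n−4) = 661024, giving 5n² − 4n − 661024 = 0.
The discriminant is 16 + 20·661024 = 13220496, and √13220496 = 3636.
So n = (4 + 3636) / 10 = 3640/10 = 364.
Check: 364·(5·364 − 4) = 661024. ✓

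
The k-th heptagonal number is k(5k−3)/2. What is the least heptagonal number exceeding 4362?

4558

Solve n(5n−3)/2 > 4362 for integer n.
The largest n with value ≤ 4362 is 42 (since 4347 ≤ 4362 < 4558), so the first above is n = 43, value 4558.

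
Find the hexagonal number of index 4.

The 4th hexagonal number is n(2n−1) with n = 4.
4·(2·4 − 1) = 4·7 = 28.

28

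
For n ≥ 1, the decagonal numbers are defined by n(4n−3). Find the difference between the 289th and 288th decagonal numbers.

2305

Consecutive decagonal numbers differ by 8n − 7: here 8·289 − 7 = 2305.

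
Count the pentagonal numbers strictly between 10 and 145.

7

The n-th pentagonal number is n(3n−1)/2.
Smallest index with value > 10: n = 3 (giving 12).
Largest index with value < 145: n = 9 (giving 117).
Indices 3 through 9: 7 terms.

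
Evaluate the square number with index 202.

40804

The 202nd square number is n² with n = 202.
202² = 40804.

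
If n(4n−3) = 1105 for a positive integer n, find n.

Set n(4n−3) = 1105, giving 4n² − 3n − 1105 = 0.
The discriminant is 9 + 16·1105 = 17689, and √17689 = 133.
So n = (3 + 133) / 8 = 136/8 = 17.
Check: 17·(4·17 − 3) = 1105. ✓

17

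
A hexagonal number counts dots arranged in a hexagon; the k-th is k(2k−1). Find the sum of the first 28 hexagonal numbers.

15022

Σ i(2i−1) = 2Σi² − Σi over i = 1..28.
Σi = 406 and Σi² = 7714.
2·7714 − 1·406 = 15022.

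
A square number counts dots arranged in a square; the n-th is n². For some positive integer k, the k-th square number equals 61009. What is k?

247

We need n² = 61009, so n = √61009 = 247.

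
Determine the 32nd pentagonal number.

1520

The 32nd pentagonal number is n(3n−1)/2 with n = 32.
32·(3·32 − 1)/2 = 32·95/2 = 1520.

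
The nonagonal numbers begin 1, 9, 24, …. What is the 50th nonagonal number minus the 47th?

1011

50·(7·50 − 5)/2 = 8625 and 47·(7·47 − 5)/2 = 7614.
Difference: 8625 − 7614 = 1011.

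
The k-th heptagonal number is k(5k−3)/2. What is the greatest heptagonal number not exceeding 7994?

7756

Solve n(5n−3)/2 ≤ 7994 for integer n.
n = 56 gives 7756 ≤ 7994, while n = 57 gives 8037 > 7994; so the answer is 7756.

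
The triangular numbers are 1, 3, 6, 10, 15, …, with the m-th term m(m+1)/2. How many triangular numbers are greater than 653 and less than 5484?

The n-th triangular number is n(n+1)/2.
Smallest index with value > 653: n = 36 (giving 666).
Largest index with value < 5484: n = 104 (giving 5460).
Indices 36 through 104: 69 terms.

69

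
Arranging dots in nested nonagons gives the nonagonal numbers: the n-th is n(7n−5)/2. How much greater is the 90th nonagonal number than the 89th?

Consecutive nonagonal numbers differ by 7n − 6: here 7·90 − 6 = 624.

624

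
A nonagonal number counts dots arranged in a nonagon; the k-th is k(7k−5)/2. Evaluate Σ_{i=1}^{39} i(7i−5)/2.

69940

Σ i(7i−5)/2 = (7Σi² − 5Σi) / 2 over i = 1..39.
Σi = 780 and Σi² = 20540.
(7·20540 − 5·780) / 2 = 139880/2 = 69940.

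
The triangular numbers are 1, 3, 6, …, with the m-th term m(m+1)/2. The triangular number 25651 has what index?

Set n(n+1)/2 = 25651, giving n² + n − 51302 = 0.
The discriminant is 1 + 8·25651 = 205209, and √205209 = 453.
So n = (-1 + 453) / 2 = 452/2 = 226.

226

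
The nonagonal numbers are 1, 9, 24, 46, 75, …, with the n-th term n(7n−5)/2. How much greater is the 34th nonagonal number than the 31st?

34·(7·34 − 5)/2 = 3961 and 31·(7·31 − 5)/2 = 3286.
Difference: 3961 − 3286 = 675.

675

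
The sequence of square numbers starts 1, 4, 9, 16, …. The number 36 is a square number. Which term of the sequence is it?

6

We need n² = 36, so n = √36 = 6.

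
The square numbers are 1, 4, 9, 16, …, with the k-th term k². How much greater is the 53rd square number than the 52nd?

n² − (n−1)² = 2n − 1, so 53² − 52² = 2·53 − 1 = 105.

105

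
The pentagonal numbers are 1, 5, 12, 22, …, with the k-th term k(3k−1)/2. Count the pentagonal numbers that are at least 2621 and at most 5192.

18

The n-th pentagonal number is n(3n−1)/2.
Smallest index with value ≥ 2621: n = 42 (giving 2625).
Largest index with value ≤ 5192: n = 59 (giving 5192).
Indices 42 through 59: 18 terms.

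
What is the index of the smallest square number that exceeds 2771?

53

Solve n² > 2771 for integer n.
The largest n with value ≤ 2771 is 52 (since 2704 ≤ 2771 < 2809), so the first above is n = 53, value 2809.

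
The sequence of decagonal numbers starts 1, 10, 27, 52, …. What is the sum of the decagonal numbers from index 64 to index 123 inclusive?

Σ i(4i−3) = 4Σi² − 3Σi over i = 64..123.
Σi = 7626 − 2016 = 5610 and Σi² = 627874 − 85344 = 542530.
4·542530 − 3·5610 = 2153290.

2153290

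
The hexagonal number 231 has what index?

Set n(2n−1) = 231, giving 2n² − n − 231 = 0.
The discriminant is 1 + 8·231 = 1849, and √1849 = 43.
So n = (1 + 43) / 4 = 44/4 = 11.
Check: 11·(2·11 − 1) = 231. ✓

11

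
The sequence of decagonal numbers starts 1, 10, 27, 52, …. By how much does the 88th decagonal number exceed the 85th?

2067

88·(4·88 − 3) = 30712 and 85·(4·85 − 3) = 28645.
Difference: 30712 − 28645 = 2067.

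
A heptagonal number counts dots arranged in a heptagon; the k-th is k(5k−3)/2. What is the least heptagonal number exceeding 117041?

117397

Solve n(5n−3)/2 > 117041 for integer n.
The largest n with value ≤ 117041 is 216 (since 116316 ≤ 117041 < 117397), so the first above is n = 217, value 117397.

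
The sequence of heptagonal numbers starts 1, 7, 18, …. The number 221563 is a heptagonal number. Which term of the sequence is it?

Set n(5n−3)/2 = 221563, giving 5n² − 3n − 443126 = 0.
The discriminant is 9 + 40·221563 = 8862529, and √8862529 = 2977.
So n = (3 + 2977) / 10 = 2980/10 = 298.

298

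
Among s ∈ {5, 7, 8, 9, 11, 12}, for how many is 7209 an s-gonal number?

1

s = 5: P(5, 69) = 7107 and P(5, 70) = 7315; 7209 is not s-gonal.
s = 7: P(7, 54) = 7209. ✓
s = 8: P(8, 49) = 7105 and P(8, 50) = 7400; 7209 is not s-gonal.
s = 9: P(9, 45) = 6975 and P(9, 46) = 7291; 7209 is not s-gonal.
s = 11: P(11, 40) = 7060 and P(11, 41) = 7421; 7209 is not s-gonal.
s = 12: P(12, 38) = 7068 and P(12, 39) = 7449; 7209 is not s-gonal.
Hits: s ∈ {7} → 1.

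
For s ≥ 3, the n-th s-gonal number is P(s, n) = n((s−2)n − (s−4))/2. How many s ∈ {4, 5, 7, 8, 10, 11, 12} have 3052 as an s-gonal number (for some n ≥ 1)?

1

s = 4: P(4, 55) = 3025 and P(4, 56) = 3136; 3052 is not s-gonal.
s = 5: P(5, 45) = 3015 and P(5, 46) = 3151; 3052 is not s-gonal.
s = 7: P(7, 35) = 3010 and P(7, 36) = 3186; 3052 is not s-gonal.
s = 8: P(8, 32) = 3008 and P(8, 33) = 3201; 3052 is not s-gonal.
s = 10: P(10, 28) = 3052. ✓
s = 11: P(11, 26) = 2951 and P(11, 27) = 3186; 3052 is not s-gonal.
s = 12: P(12, 25) = 3025 and P(12, 26) = 3276; 3052 is not s-gonal.
Hits: s ∈ {10} → 1.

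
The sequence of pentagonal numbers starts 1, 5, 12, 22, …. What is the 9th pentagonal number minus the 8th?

25

Consecutive pentagonal numbers differ by 3n − 2: here 3·9 − 2 = 25.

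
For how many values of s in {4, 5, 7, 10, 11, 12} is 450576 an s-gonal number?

s = 4: P(4, 671) = 450241 and P(4, 672) = 451584; 450576 is not s-gonal.
s = 5: P(5, 548) = 450182 and P(5, 549) = 451827; 450576 is not s-gonal.
s = 7: P(7, 424) = 448804 and P(7, 425) = 450925; 450576 is not s-gonal.
s = 10: P(10, 336) = 450576. ✓
s = 11: P(11, 316) = 448246 and P(11, 317) = 451091; 450576 is not s-gonal.
s = 12: P(12, 300) = 448800 and P(12, 301) = 451801; 450576 is not s-gonal.
Hits: s ∈ {10} → 1.

1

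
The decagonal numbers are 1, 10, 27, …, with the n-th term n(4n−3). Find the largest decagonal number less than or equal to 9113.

9072

Solve n(4n−3) ≤ 9113 for integer n.
n = 48 gives 9072 ≤ 9113, while n = 49 gives 9457 > 9113; so the answer is 9072.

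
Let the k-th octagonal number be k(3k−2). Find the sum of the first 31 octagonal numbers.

Σ i(3i−2) = 3Σi² − 2Σi over i = 1..31.
Σi = 496 and Σi² = 10416.
3·10416 − 2·496 = 30256.

30256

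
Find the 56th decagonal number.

56·(4·56 − 3) = 56·221 = 12376.

12376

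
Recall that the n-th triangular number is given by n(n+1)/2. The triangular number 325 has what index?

25

Set n(n+1)/2 = 325, giving n² + n − 650 = 0.
The discriminant is 1 + 8·325 = 2601, and √2601 = 51.
So n = (-1 + 51) / 2 = 50/2 = 25.
Check: 25·26/2 = 325. ✓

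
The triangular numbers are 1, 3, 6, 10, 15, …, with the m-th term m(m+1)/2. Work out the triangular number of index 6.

6·7/2 = 42/2 = 21.

21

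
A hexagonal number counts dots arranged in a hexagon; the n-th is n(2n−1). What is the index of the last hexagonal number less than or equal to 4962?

50

Solve n(2n−1) ≤ 4962 for integer n.
n = 50 gives 4950 ≤ 4962, while n = 51 gives 5151 > 4962; so the answer is index 50.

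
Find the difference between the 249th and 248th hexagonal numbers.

Consecutive hexagonal numbers differ by 4n − 3: here 4·249 − 3 = 993.

993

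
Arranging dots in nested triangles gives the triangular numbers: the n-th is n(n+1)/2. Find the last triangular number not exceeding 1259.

1225

Solve n(n+1)/2 ≤ 1259 for integer n.
n = 49 gives 1225 ≤ 1259, while n = 50 gives 1275 > 1259; so the answer is 1225.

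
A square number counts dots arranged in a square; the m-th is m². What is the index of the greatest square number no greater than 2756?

52

Solve n² ≤ 2756 for integer n.
n = 52 gives 2704 ≤ 2756, while n = 53 gives 2809 > 2756; so the answer is index 52.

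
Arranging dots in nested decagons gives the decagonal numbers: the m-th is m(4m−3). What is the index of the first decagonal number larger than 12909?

58

Solve n(4n−3) > 12909 for integer n.
The largest n with value ≤ 12909 is 57 (since 12825 ≤ 12909 < 13282), so the first above is n = 58, value 13282.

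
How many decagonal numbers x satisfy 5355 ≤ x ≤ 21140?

37

The n-th decagonal number is n(4n−3).
Smallest index with value ≥ 5355: n = 37 (giving 5365).
Largest index with value ≤ 21140: n = 73 (giving 21097).
Indices 37 through 73: 37 terms.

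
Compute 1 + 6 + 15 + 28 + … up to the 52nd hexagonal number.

95082

Σ i(2i−1) = 2Σi² − Σi over i = 1..52.
Σi = 1378 and Σi² = 48230.
2·48230 − 1·1378 = 95082.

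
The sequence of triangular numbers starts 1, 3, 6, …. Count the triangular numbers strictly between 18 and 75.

The n-th triangular number is n(n+1)/2.
Smallest index with value > 18: n = 6 (giving 21).
Largest index with value < 75: n = 11 (giving 66).
Indices 6 through 11: 6 terms.

6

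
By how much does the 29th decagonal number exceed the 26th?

29·(4·29 − 3) = 3277 and 26·(4·26 − 3) = 2626.
Difference: 3277 − 2626 = 651.

651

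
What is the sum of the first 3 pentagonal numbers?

18

Σ i(3i−1)/2 = (3Σi² − Σi) / 2 over i = 1..3.
Σi = 6 and Σi² = 14.
(3·14 − 1·6) / 2 = 36/2 = 18.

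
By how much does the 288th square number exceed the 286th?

288² = 82944 and 286² = 81796.
Difference: 82944 − 81796 = 1148.

1148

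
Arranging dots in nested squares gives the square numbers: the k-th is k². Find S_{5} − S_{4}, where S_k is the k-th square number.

n² − (n−1)² = 2n − 1, so 5² − 4² = 2·5 − 1 = 9.

9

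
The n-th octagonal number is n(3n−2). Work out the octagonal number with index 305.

The 305th octagonal number is n(3n−2) with n = 305.
305·(3·305 − 2) = 305·913 = 278465.

278465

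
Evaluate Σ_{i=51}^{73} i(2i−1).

Σ i(2i−1) = 2Σi² − Σi over i = 51..73.
Σi = 2701 − 1275 = 1426 and Σi² = 132349 − 42925 = 89424.
2·89424 − 1·1426 = 177422.

177422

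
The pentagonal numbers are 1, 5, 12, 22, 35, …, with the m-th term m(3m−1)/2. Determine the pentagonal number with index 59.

5192

59·(3·59 − 1)/2 = 59·176/2 = 59·88 = 5192.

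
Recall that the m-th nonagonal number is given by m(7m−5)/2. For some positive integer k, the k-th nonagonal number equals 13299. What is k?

62

Set n(7n−5)/2 = 13299, giving 7n² − 5n − 26598 = 0.
The discriminant is 25 + 56·13299 = 744769, and √744769 = 863.
So n = (5 + 863) / 14 = 868/14 = 62.
Check: 62·(7·62 − 5)/2 = 13299. ✓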